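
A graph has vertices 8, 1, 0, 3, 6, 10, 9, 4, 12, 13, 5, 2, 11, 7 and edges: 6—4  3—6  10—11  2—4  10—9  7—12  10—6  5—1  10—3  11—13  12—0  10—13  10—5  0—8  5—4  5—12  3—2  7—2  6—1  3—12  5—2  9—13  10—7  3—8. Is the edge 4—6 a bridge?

No

After removing 4—6, the path 4-5-10-6 still connects them, so the edge is not a bridge.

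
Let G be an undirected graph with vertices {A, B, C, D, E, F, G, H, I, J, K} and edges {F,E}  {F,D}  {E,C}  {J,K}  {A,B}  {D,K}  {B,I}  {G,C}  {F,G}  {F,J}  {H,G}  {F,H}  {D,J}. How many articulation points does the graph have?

2

Removing B increases the component count from 2 to 3, so B is a cut vertex.
Removing F increases the component count from 2 to 3, so F is a cut vertex.
By contrast removing K leaves 2 components; it is not a cut vertex. No other vertex is a cut vertex either.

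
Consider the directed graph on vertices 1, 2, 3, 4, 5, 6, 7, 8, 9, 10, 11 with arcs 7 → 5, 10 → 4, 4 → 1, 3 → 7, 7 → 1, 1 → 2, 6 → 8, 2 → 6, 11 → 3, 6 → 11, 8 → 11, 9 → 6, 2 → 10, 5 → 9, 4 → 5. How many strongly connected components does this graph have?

{1, 2, 3, 4, 5, 6, 7, 8, 9, 10, 11} are all mutually reachable — one SCC of size 11.
That gives 1 strongly connected component.

1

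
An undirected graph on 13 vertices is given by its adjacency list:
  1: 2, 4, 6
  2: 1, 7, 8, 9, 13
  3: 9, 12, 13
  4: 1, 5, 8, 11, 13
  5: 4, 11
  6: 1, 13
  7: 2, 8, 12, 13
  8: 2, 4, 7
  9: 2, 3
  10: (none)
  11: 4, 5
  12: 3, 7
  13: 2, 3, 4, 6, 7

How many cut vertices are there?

Removing 4 increases the component count from 2 to 3, so 4 is a cut vertex.
By contrast removing 9 leaves 2 components; it is not a cut vertex. No other vertex is a cut vertex either.

1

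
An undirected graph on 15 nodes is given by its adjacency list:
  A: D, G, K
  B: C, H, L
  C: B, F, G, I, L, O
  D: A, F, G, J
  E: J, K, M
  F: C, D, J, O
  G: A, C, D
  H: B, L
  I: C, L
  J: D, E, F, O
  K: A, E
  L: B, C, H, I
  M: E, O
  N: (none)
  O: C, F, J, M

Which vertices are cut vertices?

C

Removing C increases the component count from 2 to 3, so C is a cut vertex.
By contrast removing E leaves 2 components; it is not a cut vertex. No other vertex is a cut vertex either.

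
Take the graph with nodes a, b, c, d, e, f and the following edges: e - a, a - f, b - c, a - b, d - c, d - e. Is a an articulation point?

Deleting a raises the number of components from 1 to 2, so a is a cut vertex.

Yes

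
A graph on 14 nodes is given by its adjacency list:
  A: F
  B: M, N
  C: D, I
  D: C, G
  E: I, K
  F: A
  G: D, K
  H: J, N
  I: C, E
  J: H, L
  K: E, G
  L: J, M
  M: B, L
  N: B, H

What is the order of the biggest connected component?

6

Starting from A we can reach A, F. That is one component of size 2.
Starting from B we can reach B, H, J, L, M, N. That is one component of size 6.
Starting from C we can reach C, D, E, G, I, K. That is one component of size 6.
The largest has 6 vertices.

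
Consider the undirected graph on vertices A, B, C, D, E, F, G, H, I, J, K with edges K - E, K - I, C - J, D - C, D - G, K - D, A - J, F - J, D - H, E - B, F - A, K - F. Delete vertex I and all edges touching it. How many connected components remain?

1

With I gone, the remaining components are: {A, B, C, D, E, F, G, H, J, K}.
That is 1 component.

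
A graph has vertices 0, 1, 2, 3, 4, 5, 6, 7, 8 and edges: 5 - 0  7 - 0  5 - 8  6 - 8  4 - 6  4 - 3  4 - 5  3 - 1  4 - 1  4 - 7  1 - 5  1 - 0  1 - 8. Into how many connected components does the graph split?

2

2 is isolated — a component by itself.
Starting from 0 we can reach 0, 1, 3, 4, 5, 6, 7, 8. That is one component of size 8.
Total: 2 components.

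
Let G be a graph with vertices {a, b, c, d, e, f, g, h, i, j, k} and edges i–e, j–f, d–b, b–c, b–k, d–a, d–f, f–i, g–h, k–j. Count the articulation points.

4

Removing b increases the component count from 2 to 3, so b is a cut vertex.
Removing d increases the component count from 2 to 3, so d is a cut vertex.
Removing f increases the component count from 2 to 3, so f is a cut vertex.
Likewise i is a cut vertex.
By contrast removing h leaves 2 components; it is not a cut vertex. No other vertex is a cut vertex either.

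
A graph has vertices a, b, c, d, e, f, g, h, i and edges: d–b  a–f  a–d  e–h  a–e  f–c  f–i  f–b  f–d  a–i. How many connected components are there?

g is isolated — a component by itself.
Starting from a we can reach a, b, c, d, e, f, h, i. That is one component of size 8.
Total: 2 components.

2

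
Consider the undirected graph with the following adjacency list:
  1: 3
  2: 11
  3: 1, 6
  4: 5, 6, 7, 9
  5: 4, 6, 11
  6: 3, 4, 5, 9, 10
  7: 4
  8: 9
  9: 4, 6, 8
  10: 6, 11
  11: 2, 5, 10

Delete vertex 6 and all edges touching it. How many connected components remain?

With 6 gone, the remaining components are: {1, 3}; {2, 4, 5, 7, 8, 9, 10, 11}.
That is 2 components.

2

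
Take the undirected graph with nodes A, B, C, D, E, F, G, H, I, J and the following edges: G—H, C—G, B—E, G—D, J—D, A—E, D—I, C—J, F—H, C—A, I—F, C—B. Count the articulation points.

Removing C increases the component count from 1 to 2, so C is a cut vertex.
By contrast removing F leaves 1 component; it is not a cut vertex. No other vertex is a cut vertex either.

1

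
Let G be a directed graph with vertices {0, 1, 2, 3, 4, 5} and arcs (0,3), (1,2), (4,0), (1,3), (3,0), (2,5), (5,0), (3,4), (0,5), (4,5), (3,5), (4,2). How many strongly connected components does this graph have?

{0, 2, 3, 4, 5} are all mutually reachable — one SCC of size 5.
{1} is an SCC by itself.
That gives 2 strongly connected components.

2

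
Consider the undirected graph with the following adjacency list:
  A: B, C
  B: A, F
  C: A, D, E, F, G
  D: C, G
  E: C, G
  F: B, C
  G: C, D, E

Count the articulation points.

1

Removing C increases the component count from 1 to 2, so C is a cut vertex.
By contrast removing G leaves 1 component; it is not a cut vertex. No other vertex is a cut vertex either.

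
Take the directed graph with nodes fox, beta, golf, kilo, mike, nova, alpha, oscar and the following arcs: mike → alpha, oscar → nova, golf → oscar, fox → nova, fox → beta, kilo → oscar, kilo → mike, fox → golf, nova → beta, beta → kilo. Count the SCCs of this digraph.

5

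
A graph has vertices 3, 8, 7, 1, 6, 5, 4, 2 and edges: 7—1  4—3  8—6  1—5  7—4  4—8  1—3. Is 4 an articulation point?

Yes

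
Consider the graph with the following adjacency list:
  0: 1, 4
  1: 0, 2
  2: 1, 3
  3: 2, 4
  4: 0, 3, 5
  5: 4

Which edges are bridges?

The edges on the cycle 2-3-4-0-1-2 are not bridges since each lies on that cycle.
But removing 4-5 disconnects 4 from 5 — this is a bridge.

4-5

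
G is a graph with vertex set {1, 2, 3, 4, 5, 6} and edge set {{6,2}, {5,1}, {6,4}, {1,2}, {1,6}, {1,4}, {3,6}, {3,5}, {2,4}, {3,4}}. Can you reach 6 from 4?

Yes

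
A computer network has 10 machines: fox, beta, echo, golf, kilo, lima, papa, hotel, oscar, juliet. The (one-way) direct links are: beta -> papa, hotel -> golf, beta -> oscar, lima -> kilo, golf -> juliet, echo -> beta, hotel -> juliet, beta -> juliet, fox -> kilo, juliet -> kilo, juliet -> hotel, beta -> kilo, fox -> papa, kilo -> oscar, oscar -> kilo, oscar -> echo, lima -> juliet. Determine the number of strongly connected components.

4

{beta, echo, golf, kilo, hotel, oscar, juliet} are all mutually reachable — one SCC of size 7.
{fox} is an SCC by itself.
{lima} is an SCC by itself.
{papa} is an SCC by itself.
That gives 4 strongly connected components.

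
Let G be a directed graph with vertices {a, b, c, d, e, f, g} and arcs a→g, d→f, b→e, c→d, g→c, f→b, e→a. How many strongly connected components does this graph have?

{a, b, c, d, e, f, g} are all mutually reachable — one SCC of size 7.
That gives 1 strongly connected component.

1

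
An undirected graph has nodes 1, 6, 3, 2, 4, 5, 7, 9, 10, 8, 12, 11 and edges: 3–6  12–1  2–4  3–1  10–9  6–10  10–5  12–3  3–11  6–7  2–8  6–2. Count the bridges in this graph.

9

The edges on the cycle 12-3-1-12 are not bridges since each lies on that cycle.
But removing 6–2 disconnects 6 from 2; removing 3–11 disconnects 3 from 11; removing 7–6 disconnects 7 from 6; removing 10–9 disconnects 10 from 9 — these are bridges.
In total 9 edges are bridges.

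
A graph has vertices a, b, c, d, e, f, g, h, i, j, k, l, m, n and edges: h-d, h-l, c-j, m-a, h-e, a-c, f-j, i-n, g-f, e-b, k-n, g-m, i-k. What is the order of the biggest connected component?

Starting from i we can reach i, k, n. That is one component of size 3.
Starting from b we can reach b, d, e, h, l. That is one component of size 5.
Starting from a we can reach a, c, f, g, j, m. That is one component of size 6.
The largest has 6 vertices.

6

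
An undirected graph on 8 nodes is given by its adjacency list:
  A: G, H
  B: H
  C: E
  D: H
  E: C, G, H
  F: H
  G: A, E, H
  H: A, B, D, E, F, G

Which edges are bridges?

The edges on the cycle H-E-G-A-H are not bridges since each lies on that cycle.
But removing D-H disconnects D from H; removing C-E disconnects C from E; removing B-H disconnects B from H; removing F-H disconnects F from H — these are bridges.

B-H, C-E, D-H, F-H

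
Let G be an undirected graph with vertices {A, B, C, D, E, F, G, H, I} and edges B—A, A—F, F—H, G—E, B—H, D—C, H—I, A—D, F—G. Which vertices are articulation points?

A, D, F, G, H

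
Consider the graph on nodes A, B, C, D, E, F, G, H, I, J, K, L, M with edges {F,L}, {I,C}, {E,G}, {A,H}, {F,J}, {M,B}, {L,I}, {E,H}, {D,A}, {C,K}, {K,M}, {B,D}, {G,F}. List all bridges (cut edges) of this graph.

F-J

The edges on the cycle E-G-F-L-I-C-K-M-B-D-A-H-E are not bridges since each lies on that cycle.
But removing F - J disconnects F from J — this is a bridge.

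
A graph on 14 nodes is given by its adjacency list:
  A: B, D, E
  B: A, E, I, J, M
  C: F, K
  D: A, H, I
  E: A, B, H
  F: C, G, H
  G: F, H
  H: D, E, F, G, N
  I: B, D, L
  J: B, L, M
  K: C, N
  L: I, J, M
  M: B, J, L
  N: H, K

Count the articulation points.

1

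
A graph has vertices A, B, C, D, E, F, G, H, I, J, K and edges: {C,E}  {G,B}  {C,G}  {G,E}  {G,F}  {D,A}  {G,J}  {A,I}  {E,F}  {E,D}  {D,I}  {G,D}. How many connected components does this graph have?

H is isolated — a component by itself.
K is isolated — a component by itself.
Starting from A we can reach A, B, C, D, E, F, G, I, J. That is one component of size 9.
Total: 3 components.

3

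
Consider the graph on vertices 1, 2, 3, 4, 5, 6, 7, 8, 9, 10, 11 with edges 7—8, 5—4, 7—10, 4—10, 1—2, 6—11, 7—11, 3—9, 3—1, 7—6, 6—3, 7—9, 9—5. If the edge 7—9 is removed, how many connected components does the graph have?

7 and 9 are still connected via 7-6-3-9, so the component count stays at 1.

1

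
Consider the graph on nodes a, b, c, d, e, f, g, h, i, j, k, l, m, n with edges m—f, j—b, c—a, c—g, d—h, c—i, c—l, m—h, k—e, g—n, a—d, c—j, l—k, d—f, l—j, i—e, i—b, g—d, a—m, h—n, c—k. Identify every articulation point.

Removing c increases the component count from 1 to 2, so c is a cut vertex.
By contrast removing a leaves 1 component; it is not a cut vertex. No other vertex is a cut vertex either.

c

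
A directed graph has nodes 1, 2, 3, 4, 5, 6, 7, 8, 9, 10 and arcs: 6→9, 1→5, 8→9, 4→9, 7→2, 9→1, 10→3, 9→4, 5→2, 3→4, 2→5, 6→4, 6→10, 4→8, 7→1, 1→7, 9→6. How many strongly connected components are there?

3

{3, 4, 6, 8, 9, 10} are all mutually reachable — one SCC of size 6.
{1, 7} are all mutually reachable — one SCC of size 2.
{2, 5} are all mutually reachable — one SCC of size 2.
That gives 3 strongly connected components.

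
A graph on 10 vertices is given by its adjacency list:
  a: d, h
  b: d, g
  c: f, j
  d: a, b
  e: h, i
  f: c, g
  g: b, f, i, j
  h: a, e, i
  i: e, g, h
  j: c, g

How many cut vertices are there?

1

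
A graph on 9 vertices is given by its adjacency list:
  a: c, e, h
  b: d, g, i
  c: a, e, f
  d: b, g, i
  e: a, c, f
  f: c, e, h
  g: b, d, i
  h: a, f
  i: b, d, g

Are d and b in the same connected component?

Yes

From d we can reach b, d, g, i, which includes b.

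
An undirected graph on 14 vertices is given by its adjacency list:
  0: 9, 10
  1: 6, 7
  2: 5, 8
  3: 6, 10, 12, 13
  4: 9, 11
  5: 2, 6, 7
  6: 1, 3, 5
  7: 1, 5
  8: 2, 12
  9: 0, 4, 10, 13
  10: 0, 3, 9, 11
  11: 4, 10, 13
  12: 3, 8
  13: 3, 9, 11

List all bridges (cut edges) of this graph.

none

The edges on the cycle 3-12-8-2-5-7-1-6-3 are not bridges since each lies on that cycle.
Every edge lies on some cycle, so there are no bridges.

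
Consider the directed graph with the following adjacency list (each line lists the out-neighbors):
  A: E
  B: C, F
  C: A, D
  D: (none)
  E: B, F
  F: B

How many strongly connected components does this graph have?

{A, B, C, E, F} are all mutually reachable — one SCC of size 5.
{D} is an SCC by itself.
That gives 2 strongly connected components.

2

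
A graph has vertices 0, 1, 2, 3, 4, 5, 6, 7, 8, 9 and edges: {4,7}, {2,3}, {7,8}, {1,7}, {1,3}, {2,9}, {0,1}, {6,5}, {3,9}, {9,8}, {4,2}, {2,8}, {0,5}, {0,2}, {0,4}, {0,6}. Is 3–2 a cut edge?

After removing 3–2, the path 3-9-2 still connects them, so the edge is not a bridge.

No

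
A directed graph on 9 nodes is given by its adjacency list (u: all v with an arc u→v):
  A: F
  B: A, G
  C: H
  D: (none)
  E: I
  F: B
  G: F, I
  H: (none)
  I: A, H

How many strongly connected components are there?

5

{A, B, F, G, I} are all mutually reachable — one SCC of size 5.
{E} is an SCC by itself.
{C} is an SCC by itself.
{H} is an SCC by itself.
{D} is an SCC by itself.
That gives 5 strongly connected components.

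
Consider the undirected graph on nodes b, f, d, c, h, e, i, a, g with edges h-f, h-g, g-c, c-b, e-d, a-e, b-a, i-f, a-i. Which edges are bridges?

The edges on the cycle h-g-c-b-a-i-f-h are not bridges since each lies on that cycle.
But removing d-e disconnects d from e; removing a-e disconnects a from e — these are bridges.

a-e, d-e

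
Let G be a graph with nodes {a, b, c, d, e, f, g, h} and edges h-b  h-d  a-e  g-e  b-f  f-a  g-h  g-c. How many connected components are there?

Starting from a we can reach a, b, c, d, e, f, g, h. That is one component of size 8.
Total: 1 component.

1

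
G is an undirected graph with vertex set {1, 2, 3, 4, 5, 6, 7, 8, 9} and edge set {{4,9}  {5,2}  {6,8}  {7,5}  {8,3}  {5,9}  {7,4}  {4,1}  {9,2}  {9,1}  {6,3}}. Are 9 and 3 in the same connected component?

No

The component containing 9 is {1, 2, 4, 5, 7, 9}, and 3 is not in it.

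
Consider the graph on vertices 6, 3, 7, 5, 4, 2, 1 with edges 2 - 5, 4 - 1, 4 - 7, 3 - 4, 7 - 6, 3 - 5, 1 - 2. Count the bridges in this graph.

2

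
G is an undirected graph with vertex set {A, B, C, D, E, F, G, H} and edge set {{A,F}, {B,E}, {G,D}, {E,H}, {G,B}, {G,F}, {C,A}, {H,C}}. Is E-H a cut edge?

No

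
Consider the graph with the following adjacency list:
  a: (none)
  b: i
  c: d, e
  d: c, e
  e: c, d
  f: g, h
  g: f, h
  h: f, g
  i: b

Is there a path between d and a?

The component containing d is {c, d, e}, and a is not in it.

No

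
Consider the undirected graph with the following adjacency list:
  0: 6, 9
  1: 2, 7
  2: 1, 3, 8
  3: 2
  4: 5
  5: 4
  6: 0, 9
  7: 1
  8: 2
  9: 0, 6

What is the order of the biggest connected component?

5

Starting from 4 we can reach 4, 5. That is one component of size 2.
Starting from 0 we can reach 0, 6, 9. That is one component of size 3.
Starting from 1 we can reach 1, 2, 3, 7, 8. That is one component of size 5.
The largest has 5 vertices.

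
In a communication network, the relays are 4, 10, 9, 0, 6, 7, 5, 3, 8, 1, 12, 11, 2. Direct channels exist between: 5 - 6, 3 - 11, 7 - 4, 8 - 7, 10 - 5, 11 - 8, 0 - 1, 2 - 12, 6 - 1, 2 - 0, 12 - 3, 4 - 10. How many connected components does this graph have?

2

9 is isolated — a component by itself.
Starting from 0 we can reach 0, 1, 2, 3, 4, 5, 6, 7, 8, 10, 11, 12. That is one component of size 12.
Total: 2 components.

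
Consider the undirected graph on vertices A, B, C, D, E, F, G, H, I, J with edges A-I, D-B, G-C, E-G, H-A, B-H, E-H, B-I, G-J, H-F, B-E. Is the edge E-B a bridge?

After removing E-B, the path E-H-B still connects them, so the edge is not a bridge.

No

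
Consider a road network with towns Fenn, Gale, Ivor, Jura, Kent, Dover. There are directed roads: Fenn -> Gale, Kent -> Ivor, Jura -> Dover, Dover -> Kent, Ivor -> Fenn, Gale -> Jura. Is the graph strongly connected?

From Kent we can reach every vertex (Fenn, Gale, Ivor, Jura, Kent, Dover), and every vertex can reach Kent (Fenn, Gale, Ivor, Jura, Kent, Dover). So the whole graph is one strongly connected component.

Yes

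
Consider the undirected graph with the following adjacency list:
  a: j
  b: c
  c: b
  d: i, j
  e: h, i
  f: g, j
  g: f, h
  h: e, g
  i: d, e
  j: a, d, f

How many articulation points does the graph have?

1

Removing j increases the component count from 2 to 3, so j is a cut vertex.
By contrast removing g leaves 2 components; it is not a cut vertex. No other vertex is a cut vertex either.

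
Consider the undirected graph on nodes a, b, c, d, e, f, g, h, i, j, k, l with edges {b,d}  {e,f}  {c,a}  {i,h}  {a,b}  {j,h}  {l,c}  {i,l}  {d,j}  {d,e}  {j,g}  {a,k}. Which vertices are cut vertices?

Removing a increases the component count from 1 to 2, so a is a cut vertex.
Removing d increases the component count from 1 to 2, so d is a cut vertex.
Removing e increases the component count from 1 to 2, so e is a cut vertex.
Likewise j is a cut vertex.
By contrast removing k leaves 1 component; it is not a cut vertex. No other vertex is a cut vertex either.

a, d, e, j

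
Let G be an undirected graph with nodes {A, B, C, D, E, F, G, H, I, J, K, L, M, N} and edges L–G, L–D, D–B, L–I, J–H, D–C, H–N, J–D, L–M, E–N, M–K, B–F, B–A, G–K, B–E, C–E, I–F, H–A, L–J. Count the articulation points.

1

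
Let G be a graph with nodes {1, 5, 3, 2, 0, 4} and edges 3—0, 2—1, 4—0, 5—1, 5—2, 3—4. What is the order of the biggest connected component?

Starting from 1 we can reach 1, 2, 5. That is one component of size 3.
Starting from 0 we can reach 0, 3, 4. That is one component of size 3.
The largest has 3 vertices.

3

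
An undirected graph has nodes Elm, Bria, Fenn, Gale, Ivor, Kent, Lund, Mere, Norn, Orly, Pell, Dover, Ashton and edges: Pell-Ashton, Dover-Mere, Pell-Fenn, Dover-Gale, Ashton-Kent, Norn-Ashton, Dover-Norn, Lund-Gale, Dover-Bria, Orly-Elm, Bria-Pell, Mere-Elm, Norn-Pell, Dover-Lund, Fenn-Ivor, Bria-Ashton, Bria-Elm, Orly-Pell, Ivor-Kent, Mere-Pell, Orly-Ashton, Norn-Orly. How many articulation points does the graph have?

1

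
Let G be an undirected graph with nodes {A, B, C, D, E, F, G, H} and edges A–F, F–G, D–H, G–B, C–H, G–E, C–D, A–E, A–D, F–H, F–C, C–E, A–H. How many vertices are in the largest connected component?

8

Starting from A we can reach A, B, C, D, E, F, G, H. That is one component of size 8.
The largest has 8 vertices.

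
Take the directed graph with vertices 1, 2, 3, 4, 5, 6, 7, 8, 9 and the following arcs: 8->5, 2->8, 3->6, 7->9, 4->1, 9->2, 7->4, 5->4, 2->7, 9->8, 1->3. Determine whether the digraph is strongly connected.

No

There is no directed path from 5 to 7, so the graph is not strongly connected.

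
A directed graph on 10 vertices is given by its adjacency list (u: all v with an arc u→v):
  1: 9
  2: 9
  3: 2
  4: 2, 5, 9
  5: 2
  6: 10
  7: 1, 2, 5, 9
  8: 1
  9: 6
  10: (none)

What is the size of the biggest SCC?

1

{9} is an SCC by itself.
{3} is an SCC by itself.
{7} is an SCC by itself.
{5} is an SCC by itself.
{2} is an SCC by itself.
(and 5 more singleton SCCs)
The largest has 1 vertex.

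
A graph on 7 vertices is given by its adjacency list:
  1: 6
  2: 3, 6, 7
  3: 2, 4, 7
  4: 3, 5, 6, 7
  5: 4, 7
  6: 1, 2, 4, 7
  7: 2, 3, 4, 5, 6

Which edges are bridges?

1-6

The edges on the cycle 7-4-5-7 are not bridges since each lies on that cycle.
But removing 6-1 disconnects 6 from 1 — this is a bridge.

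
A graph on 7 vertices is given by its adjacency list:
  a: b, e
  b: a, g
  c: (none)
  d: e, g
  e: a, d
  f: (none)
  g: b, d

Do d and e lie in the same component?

Yes

From d we can reach a, b, d, e, g, which includes e.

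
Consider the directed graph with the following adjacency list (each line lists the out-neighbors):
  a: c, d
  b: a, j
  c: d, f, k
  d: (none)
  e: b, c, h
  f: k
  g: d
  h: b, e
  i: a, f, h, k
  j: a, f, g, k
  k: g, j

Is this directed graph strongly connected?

No

There is no directed path from h to i, so the graph is not strongly connected.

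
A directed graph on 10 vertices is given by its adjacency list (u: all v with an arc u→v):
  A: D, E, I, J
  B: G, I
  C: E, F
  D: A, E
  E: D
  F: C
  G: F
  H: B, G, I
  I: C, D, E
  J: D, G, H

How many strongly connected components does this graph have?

1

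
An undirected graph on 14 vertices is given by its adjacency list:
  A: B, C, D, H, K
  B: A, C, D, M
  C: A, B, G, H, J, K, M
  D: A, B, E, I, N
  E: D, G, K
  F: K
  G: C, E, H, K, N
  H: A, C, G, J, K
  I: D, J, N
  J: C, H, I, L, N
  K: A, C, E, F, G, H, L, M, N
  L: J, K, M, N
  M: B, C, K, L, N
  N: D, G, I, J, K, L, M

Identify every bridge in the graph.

F-K

The edges on the cycle K-N-M-L-J-H-G-K are not bridges since each lies on that cycle.
But removing K-F disconnects K from F — this is a bridge.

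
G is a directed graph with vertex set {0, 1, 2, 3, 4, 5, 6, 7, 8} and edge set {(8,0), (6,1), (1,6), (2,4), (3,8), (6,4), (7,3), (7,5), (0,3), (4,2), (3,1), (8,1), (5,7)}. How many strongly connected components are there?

4

{0, 3, 8} are all mutually reachable — one SCC of size 3.
{2, 4} are all mutually reachable — one SCC of size 2.
{1, 6} are all mutually reachable — one SCC of size 2.
{5, 7} are all mutually reachable — one SCC of size 2.
That gives 4 strongly connected components.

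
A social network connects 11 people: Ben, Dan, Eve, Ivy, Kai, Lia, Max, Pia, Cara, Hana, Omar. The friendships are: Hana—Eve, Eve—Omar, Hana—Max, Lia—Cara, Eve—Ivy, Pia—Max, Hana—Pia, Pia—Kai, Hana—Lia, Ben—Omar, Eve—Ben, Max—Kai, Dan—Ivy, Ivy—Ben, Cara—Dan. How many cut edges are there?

0

The edges on the cycle Hana-Pia-Kai-Max-Hana are not bridges since each lies on that cycle.
Every edge lies on some cycle, so there are no bridges.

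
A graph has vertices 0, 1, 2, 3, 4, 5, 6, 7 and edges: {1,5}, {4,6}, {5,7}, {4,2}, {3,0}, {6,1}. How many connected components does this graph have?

2

Starting from 0 we can reach 0, 3. That is one component of size 2.
Starting from 1 we can reach 1, 2, 4, 5, 6, 7. That is one component of size 6.
Total: 2 components.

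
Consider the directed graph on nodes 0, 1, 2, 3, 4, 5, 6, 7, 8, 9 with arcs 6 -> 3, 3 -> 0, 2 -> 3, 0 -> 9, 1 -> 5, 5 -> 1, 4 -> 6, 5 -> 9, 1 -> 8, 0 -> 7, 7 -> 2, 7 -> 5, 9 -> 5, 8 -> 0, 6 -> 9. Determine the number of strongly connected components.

3

{0, 1, 2, 3, 5, 7, 8, 9} are all mutually reachable — one SCC of size 8.
{6} is an SCC by itself.
{4} is an SCC by itself.
That gives 3 strongly connected components.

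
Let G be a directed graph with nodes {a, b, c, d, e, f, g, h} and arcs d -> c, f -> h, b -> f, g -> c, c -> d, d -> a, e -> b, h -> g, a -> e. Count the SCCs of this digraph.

{a, b, c, d, e, f, g, h} are all mutually reachable — one SCC of size 8.
That gives 1 strongly connected component.

1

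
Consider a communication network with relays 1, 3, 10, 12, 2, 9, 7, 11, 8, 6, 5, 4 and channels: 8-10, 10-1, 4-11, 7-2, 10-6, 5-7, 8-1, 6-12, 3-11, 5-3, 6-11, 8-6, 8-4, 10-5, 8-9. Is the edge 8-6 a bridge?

After removing 8-6, the path 8-10-6 still connects them, so the edge is not a bridge.

No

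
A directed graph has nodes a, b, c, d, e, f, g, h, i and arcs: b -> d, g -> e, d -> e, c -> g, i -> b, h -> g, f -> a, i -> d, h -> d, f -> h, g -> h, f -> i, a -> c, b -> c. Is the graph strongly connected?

No

There is no directed path from a to f, so the graph is not strongly connected.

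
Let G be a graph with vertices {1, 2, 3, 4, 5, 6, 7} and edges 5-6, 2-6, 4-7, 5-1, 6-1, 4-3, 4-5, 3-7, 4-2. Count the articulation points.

Removing 4 increases the component count from 1 to 2, so 4 is a cut vertex.
By contrast removing 6 leaves 1 component; it is not a cut vertex. No other vertex is a cut vertex either.

1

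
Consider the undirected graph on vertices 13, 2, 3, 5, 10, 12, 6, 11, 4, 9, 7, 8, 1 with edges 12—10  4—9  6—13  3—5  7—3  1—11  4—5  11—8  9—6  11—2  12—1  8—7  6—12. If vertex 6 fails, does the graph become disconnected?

Yes

Deleting 6 raises the number of components from 1 to 2, so 6 is a cut vertex.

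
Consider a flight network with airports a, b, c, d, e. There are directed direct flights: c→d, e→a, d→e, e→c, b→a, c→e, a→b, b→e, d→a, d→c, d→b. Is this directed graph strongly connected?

Yes

From e we can reach every vertex (a, b, c, d, e), and every vertex can reach e (a, b, c, d, e). So the whole graph is one strongly connected component.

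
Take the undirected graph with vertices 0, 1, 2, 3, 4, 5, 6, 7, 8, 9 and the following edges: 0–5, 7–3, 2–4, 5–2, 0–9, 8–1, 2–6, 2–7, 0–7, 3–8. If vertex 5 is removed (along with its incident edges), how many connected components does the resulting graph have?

With 5 gone, the remaining components are: {0, 1, 2, 3, 4, 6, 7, 8, 9}.
That is 1 component.

1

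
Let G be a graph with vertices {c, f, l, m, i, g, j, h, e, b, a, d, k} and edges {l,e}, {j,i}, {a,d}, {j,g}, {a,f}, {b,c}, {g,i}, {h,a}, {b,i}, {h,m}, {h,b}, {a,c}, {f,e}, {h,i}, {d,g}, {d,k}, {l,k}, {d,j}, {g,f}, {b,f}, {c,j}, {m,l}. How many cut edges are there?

The edges on the cycle h-b-i-h are not bridges since each lies on that cycle.
Every edge lies on some cycle, so there are no bridges.

0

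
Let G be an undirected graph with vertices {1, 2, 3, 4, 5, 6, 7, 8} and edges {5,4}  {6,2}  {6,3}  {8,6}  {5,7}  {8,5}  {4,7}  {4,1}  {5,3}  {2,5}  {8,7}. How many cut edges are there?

1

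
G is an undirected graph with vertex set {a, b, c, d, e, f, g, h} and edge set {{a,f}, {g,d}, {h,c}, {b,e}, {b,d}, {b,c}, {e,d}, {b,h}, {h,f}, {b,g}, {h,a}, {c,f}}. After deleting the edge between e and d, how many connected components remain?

e and d are still connected via e-b-d, so the component count stays at 1.

1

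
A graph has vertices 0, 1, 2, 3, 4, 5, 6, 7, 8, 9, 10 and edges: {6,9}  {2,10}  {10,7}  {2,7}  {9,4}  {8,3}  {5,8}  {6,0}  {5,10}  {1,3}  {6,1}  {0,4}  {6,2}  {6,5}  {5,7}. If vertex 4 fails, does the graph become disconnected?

No

Deleting 4 leaves 1 component (was 1) (its neighbors 0, 9 remain connected to each other), so 4 is not a cut vertex.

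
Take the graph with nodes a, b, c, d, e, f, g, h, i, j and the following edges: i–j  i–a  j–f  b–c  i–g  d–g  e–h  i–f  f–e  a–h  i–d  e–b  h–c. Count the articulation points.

1

Removing i increases the component count from 1 to 2, so i is a cut vertex.
By contrast removing f leaves 1 component; it is not a cut vertex. No other vertex is a cut vertex either.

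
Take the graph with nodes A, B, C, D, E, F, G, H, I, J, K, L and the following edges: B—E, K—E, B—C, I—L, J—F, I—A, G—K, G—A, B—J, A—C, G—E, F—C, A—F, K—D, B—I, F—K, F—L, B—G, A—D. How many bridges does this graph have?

The edges on the cycle I-A-F-L-I are not bridges since each lies on that cycle.
Every edge lies on some cycle, so there are no bridges.

0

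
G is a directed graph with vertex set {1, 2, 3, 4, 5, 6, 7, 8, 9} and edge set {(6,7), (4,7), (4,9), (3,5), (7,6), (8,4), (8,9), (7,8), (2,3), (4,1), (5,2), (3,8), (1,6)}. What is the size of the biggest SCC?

5

{1, 4, 6, 7, 8} are all mutually reachable — one SCC of size 5.
{2, 3, 5} are all mutually reachable — one SCC of size 3.
{9} is an SCC by itself.
The largest has 5 vertices.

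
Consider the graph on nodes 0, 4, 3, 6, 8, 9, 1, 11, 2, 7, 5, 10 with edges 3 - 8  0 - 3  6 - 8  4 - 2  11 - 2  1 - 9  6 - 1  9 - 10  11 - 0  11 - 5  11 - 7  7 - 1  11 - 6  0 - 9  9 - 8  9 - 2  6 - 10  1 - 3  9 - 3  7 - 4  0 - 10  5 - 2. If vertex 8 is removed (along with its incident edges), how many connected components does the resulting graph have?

With 8 gone, the remaining components are: {0, 1, 2, 3, 4, 5, 6, 7, 9, 10, 11}.
That is 1 component.

1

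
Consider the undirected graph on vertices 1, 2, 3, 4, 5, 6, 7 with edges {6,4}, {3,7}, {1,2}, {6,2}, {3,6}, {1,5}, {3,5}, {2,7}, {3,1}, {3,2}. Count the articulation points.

1

Removing 6 increases the component count from 1 to 2, so 6 is a cut vertex.
By contrast removing 1 leaves 1 component; it is not a cut vertex. No other vertex is a cut vertex either.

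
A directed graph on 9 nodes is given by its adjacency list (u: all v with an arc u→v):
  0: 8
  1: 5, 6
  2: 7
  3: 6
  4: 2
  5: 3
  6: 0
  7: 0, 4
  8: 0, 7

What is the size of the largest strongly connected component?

5

{0, 2, 4, 7, 8} are all mutually reachable — one SCC of size 5.
{3} is an SCC by itself.
{6} is an SCC by itself.
{5} is an SCC by itself.
{1} is an SCC by itself.
The largest has 5 vertices.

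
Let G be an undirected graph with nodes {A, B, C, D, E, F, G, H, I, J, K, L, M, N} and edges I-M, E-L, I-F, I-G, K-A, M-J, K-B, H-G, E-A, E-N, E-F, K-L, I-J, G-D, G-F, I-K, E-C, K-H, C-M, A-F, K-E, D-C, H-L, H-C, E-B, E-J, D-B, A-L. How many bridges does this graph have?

The edges on the cycle K-H-G-D-B-E-K are not bridges since each lies on that cycle.
But removing N-E disconnects N from E — this is a bridge.

1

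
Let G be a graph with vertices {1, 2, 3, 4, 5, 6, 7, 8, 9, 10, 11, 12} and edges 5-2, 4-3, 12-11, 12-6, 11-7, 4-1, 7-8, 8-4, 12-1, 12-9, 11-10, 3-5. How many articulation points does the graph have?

5

Removing 3 increases the component count from 1 to 2, so 3 is a cut vertex.
Removing 4 increases the component count from 1 to 2, so 4 is a cut vertex.
Removing 5 increases the component count from 1 to 2, so 5 is a cut vertex.
Likewise 11, 12 are cut vertices.
By contrast removing 7 leaves 1 component; it is not a cut vertex. No other vertex is a cut vertex either.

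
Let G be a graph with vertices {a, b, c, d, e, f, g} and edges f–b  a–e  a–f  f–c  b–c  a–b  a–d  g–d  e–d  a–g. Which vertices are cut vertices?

Removing a increases the component count from 1 to 2, so a is a cut vertex.
By contrast removing c leaves 1 component; it is not a cut vertex. No other vertex is a cut vertex either.

a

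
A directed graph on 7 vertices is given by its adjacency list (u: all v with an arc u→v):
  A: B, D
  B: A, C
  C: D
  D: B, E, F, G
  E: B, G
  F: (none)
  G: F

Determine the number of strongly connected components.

3

{A, B, C, D, E} are all mutually reachable — one SCC of size 5.
{F} is an SCC by itself.
{G} is an SCC by itself.
That gives 3 strongly connected components.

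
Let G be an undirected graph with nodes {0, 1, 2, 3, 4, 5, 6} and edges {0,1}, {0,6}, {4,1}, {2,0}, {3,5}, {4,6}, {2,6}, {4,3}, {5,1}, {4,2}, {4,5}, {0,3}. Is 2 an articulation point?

No

Deleting 2 leaves 1 component (was 1) (its neighbors 0, 4, 6 remain connected to each other), so 2 is not a cut vertex.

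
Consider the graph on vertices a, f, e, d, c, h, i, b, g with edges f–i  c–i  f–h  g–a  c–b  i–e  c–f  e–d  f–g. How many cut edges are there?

The edges on the cycle c-f-i-c are not bridges since each lies on that cycle.
But removing f–g disconnects f from g; removing i–e disconnects i from e; removing c–b disconnects c from b; removing f–h disconnects f from h — these are bridges.
In total 6 edges are bridges.

6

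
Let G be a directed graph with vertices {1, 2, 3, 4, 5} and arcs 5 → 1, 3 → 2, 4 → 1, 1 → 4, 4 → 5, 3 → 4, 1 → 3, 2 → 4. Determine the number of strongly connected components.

1

{1, 2, 3, 4, 5} are all mutually reachable — one SCC of size 5.
That gives 1 strongly connected component.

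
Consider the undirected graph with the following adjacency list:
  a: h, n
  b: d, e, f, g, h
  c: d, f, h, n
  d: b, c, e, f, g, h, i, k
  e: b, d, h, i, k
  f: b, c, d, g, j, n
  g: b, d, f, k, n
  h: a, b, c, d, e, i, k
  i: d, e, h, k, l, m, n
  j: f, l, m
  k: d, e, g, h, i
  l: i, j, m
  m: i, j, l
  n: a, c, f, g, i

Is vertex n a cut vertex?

Deleting n leaves 1 component (was 1) (its neighbors a, c, f, g, i remain connected to each other), so n is not a cut vertex.

No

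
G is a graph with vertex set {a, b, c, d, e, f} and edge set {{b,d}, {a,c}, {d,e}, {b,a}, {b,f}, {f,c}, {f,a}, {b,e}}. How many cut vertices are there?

1

Removing b increases the component count from 1 to 2, so b is a cut vertex.
By contrast removing c leaves 1 component; it is not a cut vertex. No other vertex is a cut vertex either.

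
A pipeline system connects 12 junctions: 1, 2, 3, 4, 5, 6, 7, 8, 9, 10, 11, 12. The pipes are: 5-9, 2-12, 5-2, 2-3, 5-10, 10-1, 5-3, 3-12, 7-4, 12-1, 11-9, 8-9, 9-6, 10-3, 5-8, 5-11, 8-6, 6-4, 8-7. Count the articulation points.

Removing 5 increases the component count from 1 to 2, so 5 is a cut vertex.
By contrast removing 4 leaves 1 component; it is not a cut vertex. No other vertex is a cut vertex either.

1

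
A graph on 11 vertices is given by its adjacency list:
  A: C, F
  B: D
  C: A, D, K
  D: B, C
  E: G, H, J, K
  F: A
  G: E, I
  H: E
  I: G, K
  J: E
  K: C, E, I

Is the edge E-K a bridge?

After removing E-K, the path E-G-I-K still connects them, so the edge is not a bridge.

No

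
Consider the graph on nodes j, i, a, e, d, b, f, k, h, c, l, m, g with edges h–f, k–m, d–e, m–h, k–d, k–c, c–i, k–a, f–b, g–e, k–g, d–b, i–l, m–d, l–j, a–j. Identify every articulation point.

Removing k increases the component count from 1 to 2, so k is a cut vertex.
By contrast removing c leaves 1 component; it is not a cut vertex. No other vertex is a cut vertex either.

k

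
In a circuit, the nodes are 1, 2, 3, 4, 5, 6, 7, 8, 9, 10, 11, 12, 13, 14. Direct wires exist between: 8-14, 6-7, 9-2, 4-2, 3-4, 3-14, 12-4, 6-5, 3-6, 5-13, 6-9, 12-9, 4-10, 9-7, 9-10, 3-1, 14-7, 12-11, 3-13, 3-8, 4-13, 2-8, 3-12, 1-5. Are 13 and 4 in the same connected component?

From 13 we can reach 1, 2, 3, 4, 5, 6, 7, 8, 9, 10, 11, 12, 13, 14, which includes 4.

Yes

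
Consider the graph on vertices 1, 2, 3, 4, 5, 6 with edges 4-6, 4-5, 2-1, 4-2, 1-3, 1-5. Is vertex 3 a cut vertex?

No

Deleting 3 leaves 1 component (was 1), so 3 is not a cut vertex.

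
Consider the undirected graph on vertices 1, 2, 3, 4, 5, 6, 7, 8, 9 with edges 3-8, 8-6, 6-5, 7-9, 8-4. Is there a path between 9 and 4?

No

The component containing 9 is {7, 9}, and 4 is not in it.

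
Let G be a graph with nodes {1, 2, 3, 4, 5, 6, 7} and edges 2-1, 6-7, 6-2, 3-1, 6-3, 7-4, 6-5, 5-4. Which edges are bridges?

The edges on the cycle 6-7-4-5-6 are not bridges since each lies on that cycle.
Every edge lies on some cycle, so there are no bridges.

none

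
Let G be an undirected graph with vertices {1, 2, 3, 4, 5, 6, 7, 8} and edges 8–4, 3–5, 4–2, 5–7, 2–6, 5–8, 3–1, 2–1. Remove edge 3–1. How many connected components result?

1

3 and 1 are still connected via 3-5-8-4-2-1, so the component count stays at 1.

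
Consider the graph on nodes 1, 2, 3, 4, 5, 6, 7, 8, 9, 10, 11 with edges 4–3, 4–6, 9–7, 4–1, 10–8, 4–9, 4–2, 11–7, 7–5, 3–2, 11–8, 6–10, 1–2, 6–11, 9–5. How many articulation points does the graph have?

Removing 4 increases the component count from 1 to 2, so 4 is a cut vertex.
By contrast removing 11 leaves 1 component; it is not a cut vertex. No other vertex is a cut vertex either.

1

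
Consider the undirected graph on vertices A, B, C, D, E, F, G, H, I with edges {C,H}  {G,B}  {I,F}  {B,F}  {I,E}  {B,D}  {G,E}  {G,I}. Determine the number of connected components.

3

A is isolated — a component by itself.
Starting from C we can reach C, H. That is one component of size 2.
Starting from B we can reach B, D, E, F, G, I. That is one component of size 6.
Total: 3 components.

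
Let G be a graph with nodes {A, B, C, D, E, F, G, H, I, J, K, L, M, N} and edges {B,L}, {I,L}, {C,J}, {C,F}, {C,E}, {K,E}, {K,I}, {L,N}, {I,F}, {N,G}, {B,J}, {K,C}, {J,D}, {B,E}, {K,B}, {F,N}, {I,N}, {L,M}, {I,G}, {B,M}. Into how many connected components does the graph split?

3

H is isolated — a component by itself.
A is isolated — a component by itself.
Starting from B we can reach B, C, D, E, F, G, I, J, K, L, M, N. That is one component of size 12.
Total: 3 components.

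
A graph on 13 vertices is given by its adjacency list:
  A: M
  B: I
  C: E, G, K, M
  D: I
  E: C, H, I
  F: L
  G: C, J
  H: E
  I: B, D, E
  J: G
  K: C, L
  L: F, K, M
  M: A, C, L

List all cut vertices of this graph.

C, E, G, I, L, M

Removing C increases the component count from 1 to 3, so C is a cut vertex.
Removing E increases the component count from 1 to 3, so E is a cut vertex.
Removing G increases the component count from 1 to 2, so G is a cut vertex.
Likewise I, L, M are cut vertices.
By contrast removing A leaves 1 component; it is not a cut vertex. No other vertex is a cut vertex either.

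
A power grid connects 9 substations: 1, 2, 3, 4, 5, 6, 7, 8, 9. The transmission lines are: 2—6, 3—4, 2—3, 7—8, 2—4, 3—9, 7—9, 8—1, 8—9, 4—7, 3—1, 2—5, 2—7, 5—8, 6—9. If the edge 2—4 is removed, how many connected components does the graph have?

1

2 and 4 are still connected via 2-3-4, so the component count stays at 1.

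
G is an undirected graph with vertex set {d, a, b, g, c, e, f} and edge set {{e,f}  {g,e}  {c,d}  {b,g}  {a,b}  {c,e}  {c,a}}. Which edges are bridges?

The edges on the cycle c-a-b-g-e-c are not bridges since each lies on that cycle.
But removing e-f disconnects e from f; removing c-d disconnects c from d — these are bridges.

c-d, e-f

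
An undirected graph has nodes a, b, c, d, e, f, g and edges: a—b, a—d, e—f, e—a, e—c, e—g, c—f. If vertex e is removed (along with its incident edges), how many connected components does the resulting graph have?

3

With e gone, the remaining components are: {g}; {c, f}; {a, b, d}.
That is 3 components.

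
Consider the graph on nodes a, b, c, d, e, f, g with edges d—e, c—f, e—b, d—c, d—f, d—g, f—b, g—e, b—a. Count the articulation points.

Removing b increases the component count from 1 to 2, so b is a cut vertex.
By contrast removing e leaves 1 component; it is not a cut vertex. No other vertex is a cut vertex either.

1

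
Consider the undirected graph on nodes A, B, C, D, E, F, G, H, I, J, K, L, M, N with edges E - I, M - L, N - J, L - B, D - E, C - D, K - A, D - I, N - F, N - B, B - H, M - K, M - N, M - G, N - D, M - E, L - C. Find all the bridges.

A-K, B-H, F-N, G-M, J-N, K-M

The edges on the cycle M-L-C-D-N-M are not bridges since each lies on that cycle.
But removing F - N disconnects F from N; removing G - M disconnects G from M; removing K - M disconnects K from M; removing J - N disconnects J from N — these are bridges.
In total 6 edges are bridges.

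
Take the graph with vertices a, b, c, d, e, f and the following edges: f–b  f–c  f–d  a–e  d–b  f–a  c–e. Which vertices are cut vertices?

Removing f increases the component count from 1 to 2, so f is a cut vertex.
By contrast removing c leaves 1 component; it is not a cut vertex. No other vertex is a cut vertex either.

f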